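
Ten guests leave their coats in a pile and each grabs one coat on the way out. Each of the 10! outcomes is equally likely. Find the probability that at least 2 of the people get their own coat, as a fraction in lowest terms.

958879/3628800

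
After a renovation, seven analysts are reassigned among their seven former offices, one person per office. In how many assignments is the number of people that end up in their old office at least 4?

Sum C(7,i)·!(7-i) for i = 4..7:
  i=4: C(7,4)·!3 = 35·2 = 70
  i=5: C(7,5)·!2 = 21·1 = 21
  i=6: C(7,6)·!1 = 7·0 = 0
  i=7: C(7,7)·!0 = 1·1 = 1
Total = 92.

92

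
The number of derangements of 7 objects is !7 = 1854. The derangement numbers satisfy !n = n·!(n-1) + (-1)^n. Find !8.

!8 = 8·1854 + 1 = 14833.

14833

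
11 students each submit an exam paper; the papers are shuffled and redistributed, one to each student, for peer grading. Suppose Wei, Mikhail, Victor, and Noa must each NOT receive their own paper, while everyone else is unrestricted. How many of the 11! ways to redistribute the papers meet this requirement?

27422640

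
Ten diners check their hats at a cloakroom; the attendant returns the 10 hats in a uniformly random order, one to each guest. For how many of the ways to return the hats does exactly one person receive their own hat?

1334960

Pick the single fixed position: C(10,1) = 10 ways.
The other 9 form a derangement: !9 = 133496.
Total: 10 × 133496 = 1334960.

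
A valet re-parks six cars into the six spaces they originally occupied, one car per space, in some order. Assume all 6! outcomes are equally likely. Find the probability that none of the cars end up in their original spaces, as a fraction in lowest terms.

Favorable outcomes: !6 = 265.
Total outcomes: 6! = 720.
Probability = 265/720 = 53/144.

53/144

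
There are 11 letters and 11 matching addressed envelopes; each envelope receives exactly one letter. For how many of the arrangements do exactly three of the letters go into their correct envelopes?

Pick the 3 fixed positions: C(11,3) = 165 ways.
The other 8 form a derangement: !8 = 14833.
Total: 165 × 14833 = 2447445.

2447445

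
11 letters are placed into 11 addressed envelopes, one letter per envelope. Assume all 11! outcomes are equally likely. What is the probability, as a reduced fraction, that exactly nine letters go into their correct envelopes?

Favorable outcomes: C(11,9)·!2 = 55·1 = 55.
Total outcomes: 11! = 39916800.
Probability = 55/39916800 = 1/725760.

1/725760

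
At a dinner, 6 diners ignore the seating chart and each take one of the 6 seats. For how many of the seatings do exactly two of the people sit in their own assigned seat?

135

Choose which 2 of the 6 are fixed: C(6,2) = 15.
The remaining 4 must be deranged: !4 = 9.
Total: 15 × 9 = 135.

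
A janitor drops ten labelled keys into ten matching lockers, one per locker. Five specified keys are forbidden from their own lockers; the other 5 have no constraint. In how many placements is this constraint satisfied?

Inclusion-exclusion on the 5 forbidden self-matches:
Σ_{j=0}^{5} (-1)^j C(5,j)(10-j)!
= C(5,0)·10! - C(5,1)·9! + C(5,2)·8! - C(5,3)·7! + C(5,4)·6! - C(5,5)·5!
= 3628800 - 1814400 + 403200 - 50400 + 3600 - 120
= 2170680

2170680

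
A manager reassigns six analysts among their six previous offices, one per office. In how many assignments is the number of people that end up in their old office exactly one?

Pick the single fixed position: C(6,1) = 6 ways.
The remaining 5 must be deranged: !5 = 44.
Total: 6 × 44 = 264.

264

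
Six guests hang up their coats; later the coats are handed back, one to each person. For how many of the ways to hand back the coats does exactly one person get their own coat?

264

Pick the single fixed position: C(6,1) = 6 ways.
The remaining 5 must be deranged: !5 = 44.
Total: 6 × 44 = 264.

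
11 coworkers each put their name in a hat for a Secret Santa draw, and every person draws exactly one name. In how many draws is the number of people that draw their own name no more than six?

39913444

# with exactly i fixed is C(11,i)·!(11-i); sum over i=0..6:
  i=0: C(11,0)·!11 = 1·14684570 = 14684570
  i=1: C(11,1)·!10 = 11·1334961 = 14684571
  i=2: C(11,2)·!9 = 55·133496 = 7342280
  i=3: C(11,3)·!8 = 165·14833 = 2447445
  i=4: C(11,4)·!7 = 330·1854 = 611820
  i=5: C(11,5)·!6 = 462·265 = 122430
  i=6: C(11,6)·!5 = 462·44 = 20328
Total = 39913444.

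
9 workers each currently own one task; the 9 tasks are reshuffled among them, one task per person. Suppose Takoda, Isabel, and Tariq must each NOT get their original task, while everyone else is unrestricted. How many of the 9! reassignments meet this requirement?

256320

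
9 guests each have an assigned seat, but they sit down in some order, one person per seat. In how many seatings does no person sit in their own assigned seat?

133496

The subfactorial !9 = [9!/e] (nearest integer).
9! = 362880, and 362880/e ≈ 133496.09, so !9 = 133496.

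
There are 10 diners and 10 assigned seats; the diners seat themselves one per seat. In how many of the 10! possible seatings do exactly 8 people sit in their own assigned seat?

45

Choose which 8 of the 10 are fixed: C(10,8) = 45.
The other 2 form a derangement: !2 = 1.
Total: 45 × 1 = 45.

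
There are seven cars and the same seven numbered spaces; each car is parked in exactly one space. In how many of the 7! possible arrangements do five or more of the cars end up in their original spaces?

22

Sum C(7,i)·!(7-i) for i = 5..7:
  i=5: C(7,5)·!2 = 21·1 = 21
  i=6: C(7,6)·!1 = 7·0 = 0
  i=7: C(7,7)·!0 = 1·1 = 1
Total = 22.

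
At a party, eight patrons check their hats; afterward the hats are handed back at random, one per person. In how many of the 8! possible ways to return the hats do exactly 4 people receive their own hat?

Pick the 4 fixed positions: C(8,4) = 70 ways.
The other 4 form a derangement: !4 = 9.
Total: 70 × 9 = 630.

630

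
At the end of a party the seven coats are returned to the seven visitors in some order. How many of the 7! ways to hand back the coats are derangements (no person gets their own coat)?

Use !n = (n-1)(!(n-1) + !(n-2)).
!7 = 6·(265 + 44) = 6·309 = 1854

1854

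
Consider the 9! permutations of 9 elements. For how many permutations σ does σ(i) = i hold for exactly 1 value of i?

133497

Pick the single fixed position: C(9,1) = 9 ways.
The other 8 form a derangement: !8 = 14833.
Total: 9 × 14833 = 133497.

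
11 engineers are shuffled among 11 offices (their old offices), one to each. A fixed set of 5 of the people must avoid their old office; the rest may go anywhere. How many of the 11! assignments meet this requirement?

Let A_j be the event that the j-th constrained one is fixed. By inclusion-exclusion over the 5 events:
Σ_{j=0}^{5} (-1)^j C(5,j)(11-j)!
= C(5,0)·11! - C(5,1)·10! + C(5,2)·9! - C(5,3)·8! + C(5,4)·7! - C(5,5)·6!
= 39916800 - 18144000 + 3628800 - 403200 + 25200 - 720
= 25022880

25022880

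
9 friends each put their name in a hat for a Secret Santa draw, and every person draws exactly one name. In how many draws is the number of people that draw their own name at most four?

Sum C(9,i)·!(9-i) for i = 0..4:
  i=0: C(9,0)·!9 = 1·133496 = 133496
  i=1: C(9,1)·!8 = 9·14833 = 133497
  i=2: C(9,2)·!7 = 36·1854 = 66744
  i=3: C(9,3)·!6 = 84·265 = 22260
  i=4: C(9,4)·!5 = 126·44 = 5544
Total = 361541.

361541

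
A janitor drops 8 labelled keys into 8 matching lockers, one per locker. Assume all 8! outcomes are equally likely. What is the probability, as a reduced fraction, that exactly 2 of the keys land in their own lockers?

Favorable outcomes: C(8,2)·!6 = 28·265 = 7420.
Total outcomes: 8! = 40320.
Probability = 7420/40320 = 53/288.

53/288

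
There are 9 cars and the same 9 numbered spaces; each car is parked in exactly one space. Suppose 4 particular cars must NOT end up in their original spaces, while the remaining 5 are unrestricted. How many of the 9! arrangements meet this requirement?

229080

Let A_j be the event that the j-th constrained one is fixed. By inclusion-exclusion over the 4 events:
Σ_{j=0}^{4} (-1)^j C(4,j)(9-j)!
= C(4,0)·9! - C(4,1)·8! + C(4,2)·7! - C(4,3)·6! + C(4,4)·5!
= 362880 - 161280 + 30240 - 2880 + 120
= 229080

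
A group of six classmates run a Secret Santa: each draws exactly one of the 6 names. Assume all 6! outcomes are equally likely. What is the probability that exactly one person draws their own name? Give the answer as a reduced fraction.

11/30

Favorable outcomes: C(6,1)·!5 = 6·44 = 264.
Total outcomes: 6! = 720.
Probability = 264/720 = 11/30.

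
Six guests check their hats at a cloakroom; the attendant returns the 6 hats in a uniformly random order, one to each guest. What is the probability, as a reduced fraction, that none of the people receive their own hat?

53/144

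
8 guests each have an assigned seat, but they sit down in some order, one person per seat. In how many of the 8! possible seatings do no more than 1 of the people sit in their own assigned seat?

Sum C(8,i)·!(8-i) for i = 0..1:
  i=0: C(8,0)·!8 = 1·14833 = 14833
  i=1: C(8,1)·!7 = 8·1854 = 14832
Total = 29665.

29665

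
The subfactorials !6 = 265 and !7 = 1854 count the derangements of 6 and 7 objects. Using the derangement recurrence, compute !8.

14833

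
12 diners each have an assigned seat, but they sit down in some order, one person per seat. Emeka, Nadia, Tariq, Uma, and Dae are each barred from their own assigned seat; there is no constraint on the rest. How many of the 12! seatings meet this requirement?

Let A_j be the event that the j-th constrained one is fixed. By inclusion-exclusion over the 5 events:
Σ_{j=0}^{5} (-1)^j C(5,j)(12-j)!
= C(5,0)·12! - C(5,1)·11! + C(5,2)·10! - C(5,3)·9! + C(5,4)·8! - C(5,5)·7!
= 479001600 - 199584000 + 36288000 - 3628800 + 201600 - 5040
= 312273360

312273360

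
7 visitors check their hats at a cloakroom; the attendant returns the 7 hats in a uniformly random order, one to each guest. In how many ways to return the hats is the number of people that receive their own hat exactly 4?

70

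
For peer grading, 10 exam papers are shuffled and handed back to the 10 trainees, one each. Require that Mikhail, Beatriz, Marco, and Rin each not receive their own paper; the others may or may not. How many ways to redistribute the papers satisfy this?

2399760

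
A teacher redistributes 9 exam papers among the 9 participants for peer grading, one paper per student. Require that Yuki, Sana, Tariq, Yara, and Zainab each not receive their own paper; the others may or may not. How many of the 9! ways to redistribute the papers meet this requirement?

205056

Inclusion-exclusion on the 5 forbidden self-matches:
Σ_{j=0}^{5} (-1)^j C(5,j)(9-j)!
= C(5,0)·9! - C(5,1)·8! + C(5,2)·7! - C(5,3)·6! + C(5,4)·5! - C(5,5)·4!
= 362880 - 201600 + 50400 - 7200 + 600 - 24
= 205056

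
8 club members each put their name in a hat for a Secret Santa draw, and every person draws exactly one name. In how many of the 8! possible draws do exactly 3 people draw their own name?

2464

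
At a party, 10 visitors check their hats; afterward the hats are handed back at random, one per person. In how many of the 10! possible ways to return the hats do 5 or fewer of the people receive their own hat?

# with exactly i fixed is C(10,i)·!(10-i); sum over i=0..5:
  i=0: C(10,0)·!10 = 1·1334961 = 1334961
  i=1: C(10,1)·!9 = 10·133496 = 1334960
  i=2: C(10,2)·!8 = 45·14833 = 667485
  i=3: C(10,3)·!7 = 120·1854 = 222480
  i=4: C(10,4)·!6 = 210·265 = 55650
  i=5: C(10,5)·!5 = 252·44 = 11088
Total = 3626624.

3626624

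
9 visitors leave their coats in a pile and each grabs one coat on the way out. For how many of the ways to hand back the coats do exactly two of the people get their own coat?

Pick the 2 fixed positions: C(9,2) = 36 ways.
The remaining 7 must be deranged: !7 = 1854.
Total: 36 × 1854 = 66744.

66744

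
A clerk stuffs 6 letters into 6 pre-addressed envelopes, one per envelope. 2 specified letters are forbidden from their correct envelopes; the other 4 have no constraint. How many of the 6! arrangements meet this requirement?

Let A_j be the event that the j-th constrained one is fixed. By inclusion-exclusion over the 2 events:
Σ_{j=0}^{2} (-1)^j C(2,j)(6-j)!
= C(2,0)·6! - C(2,1)·5! + C(2,2)·4!
= 720 - 240 + 24
= 504

504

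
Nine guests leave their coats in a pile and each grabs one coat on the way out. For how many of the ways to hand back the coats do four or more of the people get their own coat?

# with exactly i fixed is C(9,i)·!(9-i); sum over i=4..9:
  i=4: C(9,4)·!5 = 126·44 = 5544
  i=5: C(9,5)·!4 = 126·9 = 1134
  i=6: C(9,6)·!3 = 84·2 = 168
  i=7: C(9,7)·!2 = 36·1 = 36
  i=8: C(9,8)·!1 = 9·0 = 0
  i=9: C(9,9)·!0 = 1·1 = 1
Total = 6883.

6883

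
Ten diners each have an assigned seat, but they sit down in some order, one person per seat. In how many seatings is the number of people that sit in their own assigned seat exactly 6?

1890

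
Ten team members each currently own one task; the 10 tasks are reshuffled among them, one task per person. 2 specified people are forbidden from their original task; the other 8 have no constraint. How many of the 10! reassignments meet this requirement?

2943360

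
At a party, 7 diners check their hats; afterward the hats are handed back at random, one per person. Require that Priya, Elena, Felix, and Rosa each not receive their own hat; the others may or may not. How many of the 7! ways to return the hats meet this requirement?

2790

Let A_j be the event that the j-th constrained one is fixed. By inclusion-exclusion over the 4 events:
Σ_{j=0}^{4} (-1)^j C(4,j)(7-j)!
= C(4,0)·7! - C(4,1)·6! + C(4,2)·5! - C(4,3)·4! + C(4,4)·3!
= 5040 - 2880 + 720 - 96 + 6
= 2790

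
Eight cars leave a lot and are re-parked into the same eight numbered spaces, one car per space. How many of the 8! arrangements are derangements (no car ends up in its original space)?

The number of derangements of 8 is !8 = Σ_{k=0}^{8} (-1)^k·8!/k!
= 8! - 8!/1! + 8!/2! - 8!/3! + 8!/4! - 8!/5! + 8!/6! - 8!/7! + 8!/8!
= 40320 - 40320 + 20160 - 6720 + 1680 - 336 + 56 - 8 + 1
= 14833

14833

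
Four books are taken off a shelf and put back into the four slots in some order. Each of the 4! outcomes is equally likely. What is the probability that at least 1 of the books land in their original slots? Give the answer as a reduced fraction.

5/8

Favorable outcomes: Σ_{i≥1} C(4,i)·!(4-i) = 4·2 + 6·1 + 4·0 + 1·1 = 15.
Total outcomes: 4! = 24.
Probability = 15/24 = 5/8.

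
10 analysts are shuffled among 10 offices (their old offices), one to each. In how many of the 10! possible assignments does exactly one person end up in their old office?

Choose which one of the 10 is fixed: C(10,1) = 10.
The other 9 form a derangement: !9 = 133496.
Total: 10 × 133496 = 1334960.

1334960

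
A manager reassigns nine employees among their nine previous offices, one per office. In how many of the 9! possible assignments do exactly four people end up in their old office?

5544

Pick the 4 fixed positions: C(9,4) = 126 ways.
The remaining 5 must be deranged: !5 = 44.
Total: 126 × 44 = 5544.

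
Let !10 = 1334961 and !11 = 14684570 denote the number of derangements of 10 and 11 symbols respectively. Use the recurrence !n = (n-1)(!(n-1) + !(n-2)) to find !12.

!12 = (12-1)·(!11 + !10) = 11·(14684570 + 1334961) = 11·16019531 = 176214841.

176214841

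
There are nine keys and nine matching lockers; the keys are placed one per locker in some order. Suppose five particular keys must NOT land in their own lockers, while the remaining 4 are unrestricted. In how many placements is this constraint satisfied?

Let A_j be the event that the j-th constrained one is fixed. By inclusion-exclusion over the 5 events:
Σ_{j=0}^{5} (-1)^j C(5,j)(9-j)!
= C(5,0)·9! - C(5,1)·8! + C(5,2)·7! - C(5,3)·6! + C(5,4)·5! - C(5,5)·4!
= 362880 - 201600 + 50400 - 7200 + 600 - 24
= 205056

205056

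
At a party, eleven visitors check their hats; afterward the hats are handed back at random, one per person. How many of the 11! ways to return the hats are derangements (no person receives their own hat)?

14684570

The number of derangements of 11 is !11 = Σ_{k=0}^{11} (-1)^k·11!/k!
= 11! - 11!/1! + 11!/2! - 11!/3! + 11!/4! - 11!/5! + 11!/6! - 11!/7! + 11!/8! - 11!/9! + 11!/10! - 11!/11!
= 39916800 - 39916800 + 19958400 - 6652800 + 1663200 - 332640 + 55440 - 7920 + 990 - 110 + 11 - 1
= 14684570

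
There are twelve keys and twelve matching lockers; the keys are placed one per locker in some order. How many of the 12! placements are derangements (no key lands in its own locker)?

176214841

Use !n = (n-1)(!(n-1) + !(n-2)).
!12 = 11·(14684570 + 1334961) = 11·16019531 = 176214841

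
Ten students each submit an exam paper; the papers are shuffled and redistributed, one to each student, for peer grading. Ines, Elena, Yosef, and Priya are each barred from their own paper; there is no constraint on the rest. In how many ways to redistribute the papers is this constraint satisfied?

2399760

Let A_j be the event that the j-th constrained one is fixed. By inclusion-exclusion over the 4 events:
Σ_{j=0}^{4} (-1)^j C(4,j)(10-j)!
= C(4,0)·10! - C(4,1)·9! + C(4,2)·8! - C(4,3)·7! + C(4,4)·6!
= 3628800 - 1451520 + 241920 - 20160 + 720
= 2399760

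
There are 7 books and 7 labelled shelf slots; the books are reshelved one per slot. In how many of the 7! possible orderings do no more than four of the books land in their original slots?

5018

Sum C(7,i)·!(7-i) for i = 0..4:
  i=0: C(7,0)·!7 = 1·1854 = 1854
  i=1: C(7,1)·!6 = 7·265 = 1855
  i=2: C(7,2)·!5 = 21·44 = 924
  i=3: C(7,3)·!4 = 35·9 = 315
  i=4: C(7,4)·!3 = 35·2 = 70
Total = 5018.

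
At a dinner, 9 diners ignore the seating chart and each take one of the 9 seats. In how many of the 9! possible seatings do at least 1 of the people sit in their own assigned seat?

229384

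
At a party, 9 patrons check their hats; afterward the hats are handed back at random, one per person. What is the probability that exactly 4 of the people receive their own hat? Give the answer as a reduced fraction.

11/720

Favorable outcomes: C(9,4)·!5 = 126·44 = 5544.
Total outcomes: 9! = 362880.
Probability = 5544/362880 = 11/720.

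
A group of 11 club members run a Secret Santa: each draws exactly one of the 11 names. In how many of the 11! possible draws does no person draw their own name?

!11 = 11! · Σ_{k=0}^{11} (-1)^k/k!
= 11! - 11!/1! + 11!/2! - 11!/3! + 11!/4! - 11!/5! + 11!/6! - 11!/7! + 11!/8! - 11!/9! + 11!/10! - 11!/11!
= 39916800 - 39916800 + 19958400 - 6652800 + 1663200 - 332640 + 55440 - 7920 + 990 - 110 + 11 - 1
= 14684570

14684570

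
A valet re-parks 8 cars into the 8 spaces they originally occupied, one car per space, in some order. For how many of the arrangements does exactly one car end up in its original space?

14832

Choose which one of the 8 is fixed: C(8,1) = 8.
The other 7 form a derangement: !7 = 1854.
Total: 8 × 1854 = 14832.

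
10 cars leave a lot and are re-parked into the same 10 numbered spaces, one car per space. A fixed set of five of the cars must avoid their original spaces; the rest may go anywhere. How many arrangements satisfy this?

2170680

Let A_j be the event that the j-th constrained one is fixed. By inclusion-exclusion over the 5 events:
Σ_{j=0}^{5} (-1)^j C(5,j)(10-j)!
= C(5,0)·10! - C(5,1)·9! + C(5,2)·8! - C(5,3)·7! + C(5,4)·6! - C(5,5)·5!
= 3628800 - 1814400 + 403200 - 50400 + 3600 - 120
= 2170680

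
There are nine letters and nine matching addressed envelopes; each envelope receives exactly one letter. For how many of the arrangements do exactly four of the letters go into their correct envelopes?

5544

Pick the 4 fixed positions: C(9,4) = 126 ways.
The other 5 form a derangement: !5 = 44.
Total: 126 × 44 = 5544.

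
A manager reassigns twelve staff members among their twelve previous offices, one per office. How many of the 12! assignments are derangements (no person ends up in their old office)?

176214841

The subfactorial !12 = [12!/e] (nearest integer).
12! = 479001600, and 479001600/e ≈ 176214840.93, so !12 = 176214841.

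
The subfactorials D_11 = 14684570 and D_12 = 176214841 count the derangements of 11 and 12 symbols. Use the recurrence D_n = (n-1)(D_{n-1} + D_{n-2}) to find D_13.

D_13 = (13-1)·(D_12 + D_11) = 12·(176214841 + 14684570) = 12·190899411 = 2290792932.

2290792932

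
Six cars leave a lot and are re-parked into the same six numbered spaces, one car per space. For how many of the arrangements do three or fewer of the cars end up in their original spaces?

704

# with exactly i fixed is C(6,i)·!(6-i); sum over i=0..3:
  i=0: C(6,0)·!6 = 1·265 = 265
  i=1: C(6,1)·!5 = 6·44 = 264
  i=2: C(6,2)·!4 = 15·9 = 135
  i=3: C(6,3)·!3 = 20·2 = 40
Total = 704.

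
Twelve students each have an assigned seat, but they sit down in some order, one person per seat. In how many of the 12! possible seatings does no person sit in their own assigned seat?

176214841

!12 = 12! · Σ_{k=0}^{12} (-1)^k/k!
= 12! - 12!/1! + 12!/2! - 12!/3! + 12!/4! - 12!/5! + 12!/6! - 12!/7! + 12!/8! - 12!/9! + 12!/10! - 12!/11! + 12!/12!
= 479001600 - 479001600 + 239500800 - 79833600 + 19958400 - 3991680 + 665280 - 95040 + 11880 - 1320 + 132 - 12 + 1
= 176214841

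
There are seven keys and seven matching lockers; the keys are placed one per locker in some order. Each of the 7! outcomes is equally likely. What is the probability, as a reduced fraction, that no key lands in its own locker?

103/280

Favorable outcomes: !7 = 1854.
Total outcomes: 7! = 5040.
Probability = 1854/5040 = 103/280.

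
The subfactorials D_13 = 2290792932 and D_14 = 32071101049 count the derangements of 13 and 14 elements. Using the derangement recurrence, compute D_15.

D_15 = (15-1)·(D_14 + D_13) = 14·(32071101049 + 2290792932) = 14·34361893981 = 481066515734.

481066515734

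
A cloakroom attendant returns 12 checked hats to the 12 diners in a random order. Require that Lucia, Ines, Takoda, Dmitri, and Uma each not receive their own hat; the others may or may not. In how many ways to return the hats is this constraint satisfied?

312273360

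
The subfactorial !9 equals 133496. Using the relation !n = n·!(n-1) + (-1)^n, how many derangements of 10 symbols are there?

!10 = 10·133496 + 1 = 1334961.

1334961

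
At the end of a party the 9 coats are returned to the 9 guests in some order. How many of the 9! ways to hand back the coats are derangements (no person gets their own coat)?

The number of derangements of 9 is !9 = Σ_{k=0}^{9} (-1)^k·9!/k!
= 9! - 9!/1! + 9!/2! - 9!/3! + 9!/4! - 9!/5! + 9!/6! - 9!/7! + 9!/8! - 9!/9!
= 362880 - 362880 + 181440 - 60480 + 15120 - 3024 + 504 - 72 + 9 - 1
= 133496

133496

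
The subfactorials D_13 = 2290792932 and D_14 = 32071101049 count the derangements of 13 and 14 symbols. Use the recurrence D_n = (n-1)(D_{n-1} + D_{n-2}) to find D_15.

481066515734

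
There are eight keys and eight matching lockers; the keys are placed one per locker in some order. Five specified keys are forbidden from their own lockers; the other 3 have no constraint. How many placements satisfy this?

21234

Inclusion-exclusion on the 5 forbidden self-matches:
Σ_{j=0}^{5} (-1)^j C(5,j)(8-j)!
= C(5,0)·8! - C(5,1)·7! + C(5,2)·6! - C(5,3)·5! + C(5,4)·4! - C(5,5)·3!
= 40320 - 25200 + 7200 - 1200 + 120 - 6
= 21234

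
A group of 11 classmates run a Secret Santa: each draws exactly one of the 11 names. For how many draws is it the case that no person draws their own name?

!11 = 11! · Σ_{k=0}^{11} (-1)^k/k!
= 11! - 11!/1! + 11!/2! - 11!/3! + 11!/4! - 11!/5! + 11!/6! - 11!/7! + 11!/8! - 11!/9! + 11!/10! - 11!/11!
= 39916800 - 39916800 + 19958400 - 6652800 + 1663200 - 332640 + 55440 - 7920 + 990 - 110 + 11 - 1
= 14684570

14684570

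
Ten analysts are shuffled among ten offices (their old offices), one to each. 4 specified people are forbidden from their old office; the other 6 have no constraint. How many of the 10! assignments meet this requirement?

2399760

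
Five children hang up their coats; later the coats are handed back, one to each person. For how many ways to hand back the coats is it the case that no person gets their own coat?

The subfactorial !5 = [5!/e] (nearest integer).
5! = 120, and 120/e ≈ 44.15, so !5 = 44.

44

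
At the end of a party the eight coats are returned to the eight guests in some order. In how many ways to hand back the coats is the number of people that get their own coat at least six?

29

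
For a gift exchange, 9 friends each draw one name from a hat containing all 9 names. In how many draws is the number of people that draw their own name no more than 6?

362843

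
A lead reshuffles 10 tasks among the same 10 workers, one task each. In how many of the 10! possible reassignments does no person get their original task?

!10 = 10! · Σ_{k=0}^{10} (-1)^k/k!
= 10! - 10!/1! + 10!/2! - 10!/3! + 10!/4! - 10!/5! + 10!/6! - 10!/7! + 10!/8! - 10!/9! + 10!/10!
= 3628800 - 3628800 + 1814400 - 604800 + 151200 - 30240 + 5040 - 720 + 90 - 10 + 1
= 1334961

1334961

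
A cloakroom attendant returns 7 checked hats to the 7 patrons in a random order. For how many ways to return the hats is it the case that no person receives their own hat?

1854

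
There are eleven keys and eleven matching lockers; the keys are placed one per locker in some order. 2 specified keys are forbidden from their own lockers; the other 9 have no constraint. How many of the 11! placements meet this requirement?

33022080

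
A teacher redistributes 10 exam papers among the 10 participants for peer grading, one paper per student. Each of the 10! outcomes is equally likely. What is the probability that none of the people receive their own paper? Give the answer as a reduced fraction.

16481/44800

Favorable outcomes: !10 = 1334961.
Total outcomes: 10! = 3628800.
Probability = 1334961/3628800 = 16481/44800.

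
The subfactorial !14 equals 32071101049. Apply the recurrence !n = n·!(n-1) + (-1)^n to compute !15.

!15 = 15·32071101049 - 1 = 481066515734.

481066515734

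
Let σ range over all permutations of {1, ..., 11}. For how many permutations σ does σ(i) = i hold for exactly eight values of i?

330

Choose which 8 of the 11 are fixed: C(11,8) = 165.
The other 3 form a derangement: !3 = 2.
Total: 165 × 2 = 330.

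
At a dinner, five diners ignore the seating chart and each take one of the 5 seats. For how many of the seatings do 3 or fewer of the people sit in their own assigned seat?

119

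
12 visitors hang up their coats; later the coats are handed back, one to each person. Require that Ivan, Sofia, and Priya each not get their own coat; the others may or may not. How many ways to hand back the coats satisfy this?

Inclusion-exclusion on the 3 forbidden self-matches:
Σ_{j=0}^{3} (-1)^j C(3,j)(12-j)!
= C(3,0)·12! - C(3,1)·11! + C(3,2)·10! - C(3,3)·9!
= 479001600 - 119750400 + 10886400 - 362880
= 369774720

369774720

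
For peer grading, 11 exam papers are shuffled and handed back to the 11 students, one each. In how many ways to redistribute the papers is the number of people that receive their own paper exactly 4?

Pick the 4 fixed positions: C(11,4) = 330 ways.
The remaining 7 must be deranged: !7 = 1854.
Total: 330 × 1854 = 611820.

611820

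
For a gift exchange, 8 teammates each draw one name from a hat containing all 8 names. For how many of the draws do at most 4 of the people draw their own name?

# with exactly i fixed is C(8,i)·!(8-i); sum over i=0..4:
  i=0: C(8,0)·!8 = 1·14833 = 14833
  i=1: C(8,1)·!7 = 8·1854 = 14832
  i=2: C(8,2)·!6 = 28·265 = 7420
  i=3: C(8,3)·!5 = 56·44 = 2464
  i=4: C(8,4)·!4 = 70·9 = 630
Total = 40179.

40179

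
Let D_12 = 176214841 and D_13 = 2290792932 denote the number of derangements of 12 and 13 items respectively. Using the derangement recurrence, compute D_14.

D_14 = (14-1)·(D_13 + D_12) = 13·(2290792932 + 176214841) = 13·2467007773 = 32071101049.

32071101049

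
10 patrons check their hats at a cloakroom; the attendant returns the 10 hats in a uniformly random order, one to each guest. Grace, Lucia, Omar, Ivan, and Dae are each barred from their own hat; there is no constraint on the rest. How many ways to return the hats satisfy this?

2170680

Inclusion-exclusion on the 5 forbidden self-matches:
Σ_{j=0}^{5} (-1)^j C(5,j)(10-j)!
= C(5,0)·10! - C(5,1)·9! + C(5,2)·8! - C(5,3)·7! + C(5,4)·6! - C(5,5)·5!
= 3628800 - 1814400 + 403200 - 50400 + 3600 - 120
= 2170680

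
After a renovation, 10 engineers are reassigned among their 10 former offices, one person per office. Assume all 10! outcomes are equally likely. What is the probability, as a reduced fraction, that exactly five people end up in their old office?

Favorable outcomes: C(10,5)·!5 = 252·44 = 11088.
Total outcomes: 10! = 3628800.
Probability = 11088/3628800 = 11/3600.

11/3600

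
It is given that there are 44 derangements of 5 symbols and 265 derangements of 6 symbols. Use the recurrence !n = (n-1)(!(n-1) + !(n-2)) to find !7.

1854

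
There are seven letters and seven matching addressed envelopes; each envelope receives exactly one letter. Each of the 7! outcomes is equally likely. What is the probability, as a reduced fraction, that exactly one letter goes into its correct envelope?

53/144

Favorable outcomes: C(7,1)·!6 = 7·265 = 1855.
Total outcomes: 7! = 5040.
Probability = 1855/5040 = 53/144.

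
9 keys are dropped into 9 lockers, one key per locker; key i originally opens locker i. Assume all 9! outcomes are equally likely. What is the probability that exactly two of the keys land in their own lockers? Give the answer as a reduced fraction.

103/560

Favorable outcomes: C(9,2)·!7 = 36·1854 = 66744.
Total outcomes: 9! = 362880.
Probability = 66744/362880 = 103/560.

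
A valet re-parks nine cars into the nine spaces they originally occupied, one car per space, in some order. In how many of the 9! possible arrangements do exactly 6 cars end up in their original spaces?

Pick the 6 fixed positions: C(9,6) = 84 ways.
The remaining 3 must be deranged: !3 = 2.
Total: 84 × 2 = 168.

168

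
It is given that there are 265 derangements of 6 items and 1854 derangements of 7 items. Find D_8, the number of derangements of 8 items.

14833

D_8 = (8-1)·(D_7 + D_6) = 7·(1854 + 265) = 7·2119 = 14833.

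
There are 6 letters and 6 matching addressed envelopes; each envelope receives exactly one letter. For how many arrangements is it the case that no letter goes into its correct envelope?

265

!6 is the nearest integer to 6!/e.
6! = 720, and 720/e ≈ 264.87, so !6 = 265.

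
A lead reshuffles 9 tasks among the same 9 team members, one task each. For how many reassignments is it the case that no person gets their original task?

133496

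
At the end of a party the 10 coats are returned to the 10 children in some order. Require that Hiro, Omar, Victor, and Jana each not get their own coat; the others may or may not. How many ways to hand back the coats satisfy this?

2399760

Let A_j be the event that the j-th constrained one is fixed. By inclusion-exclusion over the 4 events:
Σ_{j=0}^{4} (-1)^j C(4,j)(10-j)!
= C(4,0)·10! - C(4,1)·9! + C(4,2)·8! - C(4,3)·7! + C(4,4)·6!
= 3628800 - 1451520 + 241920 - 20160 + 720
= 2399760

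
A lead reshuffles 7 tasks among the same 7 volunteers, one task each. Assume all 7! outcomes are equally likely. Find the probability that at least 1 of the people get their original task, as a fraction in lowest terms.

Favorable outcomes: Σ_{i≥1} C(7,i)·!(7-i) = 7·265 + 21·44 + 35·9 + 35·2 + 21·1 + 7·0 + 1·1 = 3186.
Total outcomes: 7! = 5040.
Probability = 3186/5040 = 177/280.

177/280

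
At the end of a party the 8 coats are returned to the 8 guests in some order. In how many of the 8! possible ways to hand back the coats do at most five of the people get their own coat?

# with exactly i fixed is C(8,i)·!(8-i); sum over i=0..5:
  i=0: C(8,0)·!8 = 1·14833 = 14833
  i=1: C(8,1)·!7 = 8·1854 = 14832
  i=2: C(8,2)·!6 = 28·265 = 7420
  i=3: C(8,3)·!5 = 56·44 = 2464
  i=4: C(8,4)·!4 = 70·9 = 630
  i=5: C(8,5)·!3 = 56·2 = 112
Total = 40291.

40291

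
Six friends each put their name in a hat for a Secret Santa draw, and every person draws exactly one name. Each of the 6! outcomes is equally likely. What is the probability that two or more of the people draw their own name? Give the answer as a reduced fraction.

191/720

Favorable outcomes: Σ_{i≥2} C(6,i)·!(6-i) = 15·9 + 20·2 + 15·1 + 6·0 + 1·1 = 191.
Total outcomes: 6! = 720.
Probability = 191/720 = 191/720.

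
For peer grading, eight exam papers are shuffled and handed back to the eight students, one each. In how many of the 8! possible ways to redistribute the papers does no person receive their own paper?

The subfactorial !8 = [8!/e] (nearest integer).
8! = 40320, and 40320/e ≈ 14832.90, so !8 = 14833.

14833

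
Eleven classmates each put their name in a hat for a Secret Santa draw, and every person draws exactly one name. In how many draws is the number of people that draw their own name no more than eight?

39916744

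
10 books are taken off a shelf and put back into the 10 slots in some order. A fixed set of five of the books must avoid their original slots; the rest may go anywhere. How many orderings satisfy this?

2170680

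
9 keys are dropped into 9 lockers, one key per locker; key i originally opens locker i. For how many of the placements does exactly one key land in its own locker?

Choose which one of the 9 is fixed: C(9,1) = 9.
The remaining 8 must be deranged: !8 = 14833.
Total: 9 × 14833 = 133497.

133497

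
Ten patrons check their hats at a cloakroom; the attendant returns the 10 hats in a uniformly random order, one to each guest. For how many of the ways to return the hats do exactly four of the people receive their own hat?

55650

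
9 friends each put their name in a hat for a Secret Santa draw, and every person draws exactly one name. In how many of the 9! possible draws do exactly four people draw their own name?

5544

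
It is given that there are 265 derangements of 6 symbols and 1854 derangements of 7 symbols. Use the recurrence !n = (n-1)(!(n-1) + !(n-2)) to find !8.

14833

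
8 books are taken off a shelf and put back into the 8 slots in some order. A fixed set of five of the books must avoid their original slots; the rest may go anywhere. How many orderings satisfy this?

Let A_j be the event that the j-th constrained one is fixed. By inclusion-exclusion over the 5 events:
Σ_{j=0}^{5} (-1)^j C(5,j)(8-j)!
= C(5,0)·8! - C(5,1)·7! + C(5,2)·6! - C(5,3)·5! + C(5,4)·4! - C(5,5)·3!
= 40320 - 25200 + 7200 - 1200 + 120 - 6
= 21234

21234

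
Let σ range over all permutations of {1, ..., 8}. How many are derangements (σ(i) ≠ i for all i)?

14833

Use !n = (n-1)(!(n-1) + !(n-2)).
!8 = 7·(1854 + 265) = 7·2119 = 14833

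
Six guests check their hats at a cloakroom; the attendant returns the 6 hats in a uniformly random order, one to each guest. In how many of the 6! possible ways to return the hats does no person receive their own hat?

!6 is the nearest integer to 6!/e.
6! = 720, and 720/e ≈ 264.87, so !6 = 265.

265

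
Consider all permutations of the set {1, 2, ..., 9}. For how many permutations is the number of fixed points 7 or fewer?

# with exactly i fixed is C(9,i)·!(9-i); sum over i=0..7:
  i=0: C(9,0)·!9 = 1·133496 = 133496
  i=1: C(9,1)·!8 = 9·14833 = 133497
  i=2: C(9,2)·!7 = 36·1854 = 66744
  i=3: C(9,3)·!6 = 84·265 = 22260
  i=4: C(9,4)·!5 = 126·44 = 5544
  i=5: C(9,5)·!4 = 126·9 = 1134
  i=6: C(9,6)·!3 = 84·2 = 168
  i=7: C(9,7)·!2 = 36·1 = 36
Total = 362879.

362879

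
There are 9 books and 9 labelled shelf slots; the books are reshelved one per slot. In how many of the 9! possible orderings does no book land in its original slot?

133496

The subfactorial !9 = [9!/e] (nearest integer).
9! = 362880, and 362880/e ≈ 133496.09, so !9 = 133496.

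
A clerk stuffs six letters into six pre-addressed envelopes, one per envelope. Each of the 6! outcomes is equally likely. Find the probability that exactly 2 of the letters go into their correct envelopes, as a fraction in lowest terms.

3/16

Favorable outcomes: C(6,2)·!4 = 15·9 = 135.
Total outcomes: 6! = 720.
Probability = 135/720 = 3/16.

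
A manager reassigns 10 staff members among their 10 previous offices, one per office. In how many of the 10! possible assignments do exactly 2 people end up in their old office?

667485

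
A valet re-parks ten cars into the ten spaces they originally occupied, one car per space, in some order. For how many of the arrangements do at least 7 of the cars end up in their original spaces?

286

# with exactly i fixed is C(10,i)·!(10-i); sum over i=7..10:
  i=7: C(10,7)·!3 = 120·2 = 240
  i=8: C(10,8)·!2 = 45·1 = 45
  i=9: C(10,9)·!1 = 10·0 = 0
  i=10: C(10,10)·!0 = 1·1 = 1
Total = 286.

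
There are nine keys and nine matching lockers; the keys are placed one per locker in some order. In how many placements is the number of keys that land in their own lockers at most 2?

333737

Sum C(9,i)·!(9-i) for i = 0..2:
  i=0: C(9,0)·!9 = 1·133496 = 133496
  i=1: C(9,1)·!8 = 9·14833 = 133497
  i=2: C(9,2)·!7 = 36·1854 = 66744
Total = 333737.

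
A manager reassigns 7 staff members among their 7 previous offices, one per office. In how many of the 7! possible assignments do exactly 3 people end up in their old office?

315

Choose which 3 of the 7 are fixed: C(7,3) = 35.
The other 4 form a derangement: !4 = 9.
Total: 35 × 9 = 315.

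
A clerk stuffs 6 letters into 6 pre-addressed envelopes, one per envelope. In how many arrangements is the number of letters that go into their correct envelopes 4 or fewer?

Sum C(6,i)·!(6-i) for i = 0..4:
  i=0: C(6,0)·!6 = 1·265 = 265
  i=1: C(6,1)·!5 = 6·44 = 264
  i=2: C(6,2)·!4 = 15·9 = 135
  i=3: C(6,3)·!3 = 20·2 = 40
  i=4: C(6,4)·!2 = 15·1 = 15
Total = 719.

719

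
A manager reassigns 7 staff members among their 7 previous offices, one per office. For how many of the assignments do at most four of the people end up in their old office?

5018

Sum C(7,i)·!(7-i) for i = 0..4:
  i=0: C(7,0)·!7 = 1·1854 = 1854
  i=1: C(7,1)·!6 = 7·265 = 1855
  i=2: C(7,2)·!5 = 21·44 = 924
  i=3: C(7,3)·!4 = 35·9 = 315
  i=4: C(7,4)·!3 = 35·2 = 70
Total = 5018.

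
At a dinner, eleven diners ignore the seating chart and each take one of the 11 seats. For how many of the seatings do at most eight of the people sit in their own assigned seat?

Sum C(11,i)·!(11-i) for i = 0..8:
  i=0: C(11,0)·!11 = 1·14684570 = 14684570
  i=1: C(11,1)·!10 = 11·1334961 = 14684571
  i=2: C(11,2)·!9 = 55·133496 = 7342280
  i=3: C(11,3)·!8 = 165·14833 = 2447445
  i=4: C(11,4)·!7 = 330·1854 = 611820
  i=5: C(11,5)·!6 = 462·265 = 122430
  i=6: C(11,6)·!5 = 462·44 = 20328
  i=7: C(11,7)·!4 = 330·9 = 2970
  i=8: C(11,8)·!3 = 165·2 = 330
Total = 39916744.

39916744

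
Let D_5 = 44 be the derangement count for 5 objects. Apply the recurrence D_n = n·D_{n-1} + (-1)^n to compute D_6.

D_6 = 6·44 + 1 = 265.

265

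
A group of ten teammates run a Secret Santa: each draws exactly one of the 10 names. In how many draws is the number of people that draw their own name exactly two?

667485

Pick the 2 fixed positions: C(10,2) = 45 ways.
The remaining 8 must be deranged: !8 = 14833.
Total: 45 × 14833 = 667485.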